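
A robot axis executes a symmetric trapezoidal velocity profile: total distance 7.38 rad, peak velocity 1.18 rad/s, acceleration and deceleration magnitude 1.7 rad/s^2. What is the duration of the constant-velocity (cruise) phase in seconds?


t_acc = v/a = 0.694118 s, d_acc = v^2/(2a) = 0.409529 rad each
d_cruise = 7.38 - 2*0.409529 = 6.560942 rad
t_cruise = d_cruise/v = 6.560942/1.18 = 5.5601

5.5601 s


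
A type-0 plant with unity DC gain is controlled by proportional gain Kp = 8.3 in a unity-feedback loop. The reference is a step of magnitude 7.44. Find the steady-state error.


e_ss = R/(1 + Kp) = 7.44/(1 + 8.3) = 7.44/9.3000 = 0.8000

0.8000


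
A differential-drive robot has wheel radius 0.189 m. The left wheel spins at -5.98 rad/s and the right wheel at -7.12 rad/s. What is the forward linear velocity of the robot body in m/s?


v = r*(wR + wL)/2 = 0.189*(-7.12 + -5.98)/2 = -1.2380

-1.2380 m/s


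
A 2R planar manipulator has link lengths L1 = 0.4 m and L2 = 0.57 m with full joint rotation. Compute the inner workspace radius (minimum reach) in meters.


r_min = |L1 - L2| = |0.4 - 0.57| = 0.1700

0.1700 m


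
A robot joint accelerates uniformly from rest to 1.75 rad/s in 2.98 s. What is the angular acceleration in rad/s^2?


alpha = delta_omega / t = 1.75 / 2.98 = 0.5872

0.5872 rad/s^2


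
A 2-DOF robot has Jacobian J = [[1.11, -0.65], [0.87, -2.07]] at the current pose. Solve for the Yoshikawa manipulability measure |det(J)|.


det(J) = 1.11*-2.07 - (-0.65)*(0.87) = -1.7322
|det(J)| = 1.7322

1.7322


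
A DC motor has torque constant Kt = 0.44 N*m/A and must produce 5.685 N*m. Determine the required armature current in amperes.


I = tau / Kt = 5.685/0.44 = 12.9205

12.9205 A


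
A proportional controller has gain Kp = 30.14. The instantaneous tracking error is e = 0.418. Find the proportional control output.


u_P = Kp * e = 30.14 * 0.418 = 12.5985

12.5985


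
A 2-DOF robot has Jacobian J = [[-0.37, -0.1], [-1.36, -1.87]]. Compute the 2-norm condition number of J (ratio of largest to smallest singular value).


JJ^T eigenvalues: trace(JJ^T) = 5.4934, det(JJ^T) = det(J)^2 = 0.30902481
s_max^2 = (5.4934 + sqrt(28.94134432))/2 = 5.43655800
s_min^2 = (5.4934 - sqrt(28.94134432))/2 = 0.05684200
kappa = s_max/s_min = sqrt(5.43655800/0.05684200) = 9.7797

9.7797


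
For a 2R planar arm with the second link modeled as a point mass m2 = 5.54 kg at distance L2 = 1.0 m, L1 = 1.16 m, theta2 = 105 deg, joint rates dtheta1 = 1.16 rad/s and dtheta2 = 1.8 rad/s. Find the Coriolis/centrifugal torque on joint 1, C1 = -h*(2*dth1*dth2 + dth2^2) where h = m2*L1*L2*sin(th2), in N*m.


h = m2*L1*L2*sin(th2) = 5.54*1.16*1.0*sin(105 deg) = 6.207426
C1 = -h*(2*1.16*1.8 + 1.8^2) = -6.207426*7.4160 = -46.0343

-46.0343 N*m


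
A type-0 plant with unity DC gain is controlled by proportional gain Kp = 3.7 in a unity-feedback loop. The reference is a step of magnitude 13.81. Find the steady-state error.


e_ss = R/(1 + Kp) = 13.81/(1 + 3.7) = 13.81/4.7000 = 2.9383

2.9383


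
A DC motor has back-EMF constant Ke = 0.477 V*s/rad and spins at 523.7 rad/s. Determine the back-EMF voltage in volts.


V_emf = Ke * omega = 0.477*523.7 = 249.8049

249.8049 V


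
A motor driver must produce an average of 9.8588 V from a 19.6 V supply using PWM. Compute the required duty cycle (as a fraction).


D = V_avg/V_supply = 9.8588/19.6 = 0.5030

0.5030


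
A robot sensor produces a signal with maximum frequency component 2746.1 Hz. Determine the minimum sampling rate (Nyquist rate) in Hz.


f_s,min = 2*f_max = 2*2746.1 = 5492.2000

5492.2000 Hz


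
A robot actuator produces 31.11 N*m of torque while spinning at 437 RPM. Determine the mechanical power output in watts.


omega = 437 * 2*pi/60 = 45.762533 rad/s
P = tau * omega = 31.11 * 45.762533 = 1423.6724

1423.6724 W


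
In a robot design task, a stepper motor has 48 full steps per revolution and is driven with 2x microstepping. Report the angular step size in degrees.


step = 360/(48*2) = 360/96 = 3.7500

3.7500 degrees


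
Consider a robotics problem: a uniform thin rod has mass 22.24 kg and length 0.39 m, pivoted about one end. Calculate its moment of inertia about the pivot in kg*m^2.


I = (1/3)*m*L^2 = (1/3)*22.24*0.39^2 = 1.1276

1.1276 kg*m^2


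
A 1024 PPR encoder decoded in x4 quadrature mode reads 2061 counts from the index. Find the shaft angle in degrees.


angle = counts * 360 / (PPR*4) = 2061 * 360 / 4096 = 181.1426

181.1426 degrees


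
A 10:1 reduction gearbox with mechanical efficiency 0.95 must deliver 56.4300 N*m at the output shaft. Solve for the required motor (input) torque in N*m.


tau_in = tau_out / (N * eta) = 56.4300 / (10 * 0.95) = 5.9400

5.9400 N*m


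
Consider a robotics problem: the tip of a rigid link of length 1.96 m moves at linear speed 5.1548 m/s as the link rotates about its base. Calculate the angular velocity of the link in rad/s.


omega = v / L = 5.1548 / 1.96 = 2.6300

2.6300 rad/s


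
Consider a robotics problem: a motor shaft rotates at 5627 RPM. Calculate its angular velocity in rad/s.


omega = 5627 * 2*pi/60 = 589.2581

589.2581 rad/s


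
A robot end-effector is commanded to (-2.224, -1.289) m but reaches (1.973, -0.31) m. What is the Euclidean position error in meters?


dx = 1.973 - (-2.224) = 4.1970, dy = -0.31 - (-1.289) = 0.9790
err = sqrt(17.614809 + 0.958441) = 4.3097

4.3097 m


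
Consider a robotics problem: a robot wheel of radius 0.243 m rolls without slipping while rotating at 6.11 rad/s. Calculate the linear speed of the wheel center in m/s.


v = omega * r = 6.11 * 0.243 = 1.4847

1.4847 m/s


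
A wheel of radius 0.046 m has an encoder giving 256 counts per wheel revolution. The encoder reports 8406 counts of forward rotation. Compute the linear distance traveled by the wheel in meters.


revs = 8406/256 = 32.835938
d = revs * 2*pi*r = 32.835938 * 2*pi*0.046 = 9.4905

9.4905 m


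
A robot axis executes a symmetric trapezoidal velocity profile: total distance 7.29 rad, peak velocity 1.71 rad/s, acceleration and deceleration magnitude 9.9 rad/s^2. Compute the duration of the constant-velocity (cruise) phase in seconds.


t_acc = v/a = 0.172727 s, d_acc = v^2/(2a) = 0.147682 rad each
d_cruise = 7.29 - 2*0.147682 = 6.994636 rad
t_cruise = d_cruise/v = 6.994636/1.71 = 4.0904

4.0904 s


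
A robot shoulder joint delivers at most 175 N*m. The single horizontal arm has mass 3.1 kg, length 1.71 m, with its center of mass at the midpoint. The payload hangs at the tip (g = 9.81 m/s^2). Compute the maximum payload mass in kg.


tau_arm = m_arm*g*(L/2) = 3.1*9.81*1.71/2 = 26.0014 N*m
tau_payload = tau_max - tau_arm = 175 - 26.0014 = 148.9986
m_payload = tau_payload / (g*L) = 148.9986 / (9.81*1.71) = 8.8821

8.8821 kg


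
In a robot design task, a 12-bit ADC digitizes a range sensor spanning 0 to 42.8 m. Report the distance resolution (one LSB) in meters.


res = range / 2^n = 42.8/2^12 = 42.8/4096 = 0.0104

0.0104 m


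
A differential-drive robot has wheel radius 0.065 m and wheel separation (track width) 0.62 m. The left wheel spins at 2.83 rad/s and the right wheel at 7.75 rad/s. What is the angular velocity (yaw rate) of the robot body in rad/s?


omega = r*(wR - wL)/L = 0.065*(7.75 - (2.83))/0.62 = 0.5158

0.5158 rad/s


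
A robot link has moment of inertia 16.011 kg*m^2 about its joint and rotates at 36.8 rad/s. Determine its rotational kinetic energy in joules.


KE = (1/2)*I*omega^2 = 0.5*16.011*36.8^2 = 10841.3683

10841.3683 J


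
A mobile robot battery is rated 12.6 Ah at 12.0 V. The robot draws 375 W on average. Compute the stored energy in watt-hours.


E = capacity * V = 12.6*12.0 = 151.2000

151.2000 Wh


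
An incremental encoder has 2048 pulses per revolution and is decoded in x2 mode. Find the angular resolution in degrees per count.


resolution = 360 / (PPR * 2) = 360 / 4096 = 0.0879

0.0879 degrees


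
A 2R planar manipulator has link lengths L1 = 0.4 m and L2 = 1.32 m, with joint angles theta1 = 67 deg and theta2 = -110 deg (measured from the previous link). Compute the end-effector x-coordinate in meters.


x = L1*cos(th1) + L2*cos(th1+th2) = 0.4*cos(67 deg) + 1.32*cos(-43 deg) = 1.1217

1.1217 m


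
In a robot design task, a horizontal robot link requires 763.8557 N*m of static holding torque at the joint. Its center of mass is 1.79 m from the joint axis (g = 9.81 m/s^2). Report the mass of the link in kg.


m = tau / (g*L) = 763.8557 / (9.81 * 1.79) = 43.5000

43.5000 kg


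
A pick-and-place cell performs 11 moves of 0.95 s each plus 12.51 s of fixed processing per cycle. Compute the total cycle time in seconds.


T = 11*0.95 + 12.51 = 22.9600

22.9600 s


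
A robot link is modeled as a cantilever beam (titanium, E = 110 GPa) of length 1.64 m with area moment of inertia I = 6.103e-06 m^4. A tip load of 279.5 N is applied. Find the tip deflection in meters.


delta = F*L^3/(3*E*I) = 279.5*1.64^3/(3*1.100e+11*6.103e-06)
      = 1232.858848/2013990 = 6.1215e-04

6.1215e-04 m


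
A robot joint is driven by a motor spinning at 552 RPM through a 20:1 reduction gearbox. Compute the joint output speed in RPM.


omega_joint = omega_motor / N = 552 / 20 = 27.6000

27.6000 RPM


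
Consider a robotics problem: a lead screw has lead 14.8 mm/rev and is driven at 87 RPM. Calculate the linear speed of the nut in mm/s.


v = lead * (RPM/60) = 14.8*87/60 = 21.4600

21.4600 mm/s


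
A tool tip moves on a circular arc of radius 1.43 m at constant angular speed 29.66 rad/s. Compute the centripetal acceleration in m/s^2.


a_c = omega^2 * r = 29.66^2 * 1.43 = 1257.9933

1257.9933 m/s^2


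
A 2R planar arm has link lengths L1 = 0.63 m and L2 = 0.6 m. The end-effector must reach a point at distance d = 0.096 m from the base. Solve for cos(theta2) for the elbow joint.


cos(th2) = (d^2 - L1^2 - L2^2)/(2*L1*L2) = (0.096^2 - 0.63^2 - 0.6^2)/(2*0.63*0.6) = -0.9890

-0.9890


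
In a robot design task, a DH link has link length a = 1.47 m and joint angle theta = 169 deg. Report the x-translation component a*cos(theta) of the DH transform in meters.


a*cos(theta) = 1.47*cos(169 deg) = -1.4430

-1.4430 m


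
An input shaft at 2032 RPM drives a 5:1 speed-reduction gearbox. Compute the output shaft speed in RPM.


omega_out = omega_in / N = 2032 / 5 = 406.4000

406.4000 RPM


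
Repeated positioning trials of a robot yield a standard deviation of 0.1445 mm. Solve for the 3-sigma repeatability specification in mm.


repeatability = 3*sigma = 3*0.1445 = 0.4335

0.4335 mm


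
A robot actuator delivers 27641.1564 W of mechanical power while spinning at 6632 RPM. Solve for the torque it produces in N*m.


omega = 6632 * 2*pi/60 = 694.501416 rad/s
tau = P / omega = 27641.1564 / 694.501416 = 39.8000

39.8000 N*m


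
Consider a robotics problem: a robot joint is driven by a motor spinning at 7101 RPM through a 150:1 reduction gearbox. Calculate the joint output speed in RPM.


omega_joint = omega_motor / N = 7101 / 150 = 47.3400

47.3400 RPM


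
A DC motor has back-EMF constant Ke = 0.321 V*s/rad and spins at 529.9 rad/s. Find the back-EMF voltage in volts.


V_emf = Ke * omega = 0.321*529.9 = 170.0979

170.0979 V


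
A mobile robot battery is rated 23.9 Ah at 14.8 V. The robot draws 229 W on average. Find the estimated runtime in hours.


E = 23.9*14.8 = 353.7200 Wh
t = E/P = 353.7200/229 = 1.5446

1.5446 hours


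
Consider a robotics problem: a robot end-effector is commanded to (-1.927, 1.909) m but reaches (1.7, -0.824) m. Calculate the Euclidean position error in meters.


dx = 1.7 - (-1.927) = 3.6270, dy = -0.824 - (1.909) = -2.7330
err = sqrt(13.155129 + 7.469289) = 4.5414

4.5414 m


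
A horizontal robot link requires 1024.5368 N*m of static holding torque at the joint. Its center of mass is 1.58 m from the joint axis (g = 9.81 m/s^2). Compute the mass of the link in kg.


m = tau / (g*L) = 1024.5368 / (9.81 * 1.58) = 66.1000

66.1000 kg


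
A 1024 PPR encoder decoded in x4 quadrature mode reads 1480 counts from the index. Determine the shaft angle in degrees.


angle = counts * 360 / (PPR*4) = 1480 * 360 / 4096 = 130.0781

130.0781 degrees


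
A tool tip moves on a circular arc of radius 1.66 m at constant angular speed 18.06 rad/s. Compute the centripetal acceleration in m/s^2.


a_c = omega^2 * r = 18.06^2 * 1.66 = 541.4316

541.4316 m/s^2


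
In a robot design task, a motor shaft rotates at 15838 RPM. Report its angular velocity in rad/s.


omega = 15838 * 2*pi/60 = 1658.5515

1658.5515 rad/s


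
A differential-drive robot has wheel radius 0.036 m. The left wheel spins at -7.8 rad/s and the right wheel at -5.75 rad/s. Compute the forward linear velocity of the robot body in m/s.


v = r*(wR + wL)/2 = 0.036*(-5.75 + -7.8)/2 = -0.2439

-0.2439 m/s


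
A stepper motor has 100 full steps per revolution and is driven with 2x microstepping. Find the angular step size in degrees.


step = 360/(100*2) = 360/200 = 1.8000

1.8000 degrees


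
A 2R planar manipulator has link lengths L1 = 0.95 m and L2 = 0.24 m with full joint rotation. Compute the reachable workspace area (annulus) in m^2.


r_max = L1 + L2 = 1.1900, r_min = |L1 - L2| = 0.7100
A = pi*(r_max^2 - r_min^2) = pi*(1.4161 - 0.5041) = 2.8651

2.8651 m^2


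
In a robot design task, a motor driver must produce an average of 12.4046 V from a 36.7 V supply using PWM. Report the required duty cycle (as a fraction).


D = V_avg/V_supply = 12.4046/36.7 = 0.3380

0.3380


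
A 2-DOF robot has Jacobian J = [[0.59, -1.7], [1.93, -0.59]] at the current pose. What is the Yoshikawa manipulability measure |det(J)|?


det(J) = 0.59*-0.59 - (-1.7)*(1.93) = 2.9329
|det(J)| = 2.9329

2.9329


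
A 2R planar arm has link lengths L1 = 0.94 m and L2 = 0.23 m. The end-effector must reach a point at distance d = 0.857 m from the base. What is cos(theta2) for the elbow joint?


cos(th2) = (d^2 - L1^2 - L2^2)/(2*L1*L2) = (0.857^2 - 0.94^2 - 0.23^2)/(2*0.94*0.23) = -0.4673

-0.4673


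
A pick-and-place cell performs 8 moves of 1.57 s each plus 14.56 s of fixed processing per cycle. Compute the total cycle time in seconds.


T = 8*1.57 + 14.56 = 27.1200

27.1200 s


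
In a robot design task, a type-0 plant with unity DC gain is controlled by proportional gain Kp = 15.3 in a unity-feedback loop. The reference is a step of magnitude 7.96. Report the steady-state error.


e_ss = R/(1 + Kp) = 7.96/(1 + 15.3) = 7.96/16.3000 = 0.4883

0.4883


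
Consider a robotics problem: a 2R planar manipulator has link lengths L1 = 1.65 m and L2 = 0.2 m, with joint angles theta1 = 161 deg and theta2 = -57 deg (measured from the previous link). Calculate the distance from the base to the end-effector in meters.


x = L1*cos(th1) + L2*cos(th1+th2) = -1.608490
y = L1*sin(th1) + L2*sin(th1+th2) = 0.731247
d = sqrt(x^2 + y^2) = sqrt(2.587240 + 0.534722) = 1.7669

1.7669 m


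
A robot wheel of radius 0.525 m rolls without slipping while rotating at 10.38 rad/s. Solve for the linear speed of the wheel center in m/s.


v = omega * r = 10.38 * 0.525 = 5.4495

5.4495 m/s


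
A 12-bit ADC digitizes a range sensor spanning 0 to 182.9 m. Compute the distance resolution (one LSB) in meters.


res = range / 2^n = 182.9/2^12 = 182.9/4096 = 0.0447

0.0447 m


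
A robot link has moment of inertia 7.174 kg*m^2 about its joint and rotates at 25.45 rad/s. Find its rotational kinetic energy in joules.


KE = (1/2)*I*omega^2 = 0.5*7.174*25.45^2 = 2323.3089

2323.3089 J


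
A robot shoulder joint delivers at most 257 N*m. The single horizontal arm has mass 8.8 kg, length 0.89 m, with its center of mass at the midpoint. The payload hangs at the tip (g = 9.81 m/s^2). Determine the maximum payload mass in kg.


tau_arm = m_arm*g*(L/2) = 8.8*9.81*0.89/2 = 38.4160 N*m
tau_payload = tau_max - tau_arm = 257 - 38.4160 = 218.5840
m_payload = tau_payload / (g*L) = 218.5840 / (9.81*0.89) = 25.0357

25.0357 kg


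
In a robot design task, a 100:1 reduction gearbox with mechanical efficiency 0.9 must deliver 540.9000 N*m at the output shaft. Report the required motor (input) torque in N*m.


tau_in = tau_out / (N * eta) = 540.9000 / (100 * 0.9) = 6.0100

6.0100 N*m


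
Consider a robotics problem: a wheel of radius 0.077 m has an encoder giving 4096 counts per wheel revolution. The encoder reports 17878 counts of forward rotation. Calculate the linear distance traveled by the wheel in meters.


revs = 17878/4096 = 4.364746
d = revs * 2*pi*r = 4.364746 * 2*pi*0.077 = 2.1117

2.1117 m


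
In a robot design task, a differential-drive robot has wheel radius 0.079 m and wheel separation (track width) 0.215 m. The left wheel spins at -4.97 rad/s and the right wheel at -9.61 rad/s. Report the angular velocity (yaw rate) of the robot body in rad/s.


omega = r*(wR - wL)/L = 0.079*(-9.61 - (-4.97))/0.215 = -1.7049

-1.7049 rad/s


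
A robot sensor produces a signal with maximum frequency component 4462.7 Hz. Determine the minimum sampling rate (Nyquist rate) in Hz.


f_s,min = 2*f_max = 2*4462.7 = 8925.4000

8925.4000 Hz


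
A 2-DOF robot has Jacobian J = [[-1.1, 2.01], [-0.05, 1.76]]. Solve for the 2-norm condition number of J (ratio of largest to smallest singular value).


JJ^T eigenvalues: trace(JJ^T) = 8.3502, det(JJ^T) = det(J)^2 = 3.36906025
s_max^2 = (8.3502 + sqrt(56.24959904))/2 = 7.92508663
s_min^2 = (8.3502 - sqrt(56.24959904))/2 = 0.42511337
kappa = s_max/s_min = sqrt(7.92508663/0.42511337) = 4.3177

4.3177


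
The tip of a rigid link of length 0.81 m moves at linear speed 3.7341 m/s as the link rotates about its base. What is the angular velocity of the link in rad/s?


omega = v / L = 3.7341 / 0.81 = 4.6100

4.6100 rad/s


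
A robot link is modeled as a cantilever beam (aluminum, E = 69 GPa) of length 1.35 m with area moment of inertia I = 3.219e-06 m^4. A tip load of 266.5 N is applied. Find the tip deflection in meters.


delta = F*L^3/(3*E*I) = 266.5*1.35^3/(3*6.900e+10*3.219e-06)
      = 655.6899375/666333 = 9.8403e-04

9.8403e-04 m


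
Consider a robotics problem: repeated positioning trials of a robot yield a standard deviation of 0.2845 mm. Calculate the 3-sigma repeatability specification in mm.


repeatability = 3*sigma = 3*0.2845 = 0.8535

0.8535 mm


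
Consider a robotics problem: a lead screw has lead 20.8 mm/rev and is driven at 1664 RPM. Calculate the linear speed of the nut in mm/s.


v = lead * (RPM/60) = 20.8*1664/60 = 576.8533

576.8533 mm/s


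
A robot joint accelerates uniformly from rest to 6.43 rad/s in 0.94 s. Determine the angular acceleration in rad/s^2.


alpha = delta_omega / t = 6.43 / 0.94 = 6.8404

6.8404 rad/s^2


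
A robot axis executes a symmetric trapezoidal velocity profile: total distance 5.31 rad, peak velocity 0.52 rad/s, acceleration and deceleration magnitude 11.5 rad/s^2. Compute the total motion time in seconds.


t_acc = v/a = 0.52/11.5 = 0.045217 s
d_acc = v^2/(2a) = 0.011757 rad (each ramp)
d_cruise = 5.31 - 2*0.011757 = 5.286486 rad
t_cruise = 5.286486/0.52 = 10.166319 s
t_total = 2*0.045217 + 10.166319 = 10.2568

10.2568 s


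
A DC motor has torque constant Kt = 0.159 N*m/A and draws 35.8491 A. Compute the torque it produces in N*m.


tau = Kt * I = 0.159*35.8491 = 5.7000

5.7000 N*m


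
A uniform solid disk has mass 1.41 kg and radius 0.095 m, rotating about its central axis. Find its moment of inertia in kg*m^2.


I = (1/2)*m*R^2 = 0.5*1.41*0.095^2 = 0.0064

0.0064 kg*m^2


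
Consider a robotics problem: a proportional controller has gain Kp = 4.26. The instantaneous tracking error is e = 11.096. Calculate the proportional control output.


u_P = Kp * e = 4.26 * 11.096 = 47.2690

47.2690


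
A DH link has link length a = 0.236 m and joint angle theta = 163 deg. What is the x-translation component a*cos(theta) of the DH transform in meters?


a*cos(theta) = 0.236*cos(163 deg) = -0.2257

-0.2257 m


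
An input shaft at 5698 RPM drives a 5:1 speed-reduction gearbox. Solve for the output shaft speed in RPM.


omega_out = omega_in / N = 5698 / 5 = 1139.6000

1139.6000 RPM


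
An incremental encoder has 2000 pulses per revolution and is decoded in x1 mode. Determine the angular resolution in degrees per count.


resolution = 360 / (PPR * 1) = 360 / 2000 = 0.1800

0.1800 degrees


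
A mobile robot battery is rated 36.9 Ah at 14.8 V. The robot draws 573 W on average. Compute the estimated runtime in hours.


E = 36.9*14.8 = 546.1200 Wh
t = E/P = 546.1200/573 = 0.9531

0.9531 hours


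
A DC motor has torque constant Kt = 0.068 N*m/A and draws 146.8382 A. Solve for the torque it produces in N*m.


tau = Kt * I = 0.068*146.8382 = 9.9850

9.9850 N*m


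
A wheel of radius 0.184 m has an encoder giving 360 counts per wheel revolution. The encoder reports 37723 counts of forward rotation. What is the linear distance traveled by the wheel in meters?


revs = 37723/360 = 104.786111
d = revs * 2*pi*r = 104.786111 * 2*pi*0.184 = 121.1439

121.1439 m


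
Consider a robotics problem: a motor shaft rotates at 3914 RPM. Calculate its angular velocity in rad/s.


omega = 3914 * 2*pi/60 = 409.8731

409.8731 rad/s


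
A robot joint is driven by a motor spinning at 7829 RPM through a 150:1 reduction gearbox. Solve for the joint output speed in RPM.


omega_joint = omega_motor / N = 7829 / 150 = 52.1933

52.1933 RPM


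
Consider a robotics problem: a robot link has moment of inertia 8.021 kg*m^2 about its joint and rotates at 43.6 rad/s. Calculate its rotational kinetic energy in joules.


KE = (1/2)*I*omega^2 = 0.5*8.021*43.6^2 = 7623.8001

7623.8001 J


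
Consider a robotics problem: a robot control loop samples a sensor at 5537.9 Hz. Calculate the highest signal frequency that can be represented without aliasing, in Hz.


f_max = f_s/2 = 5537.9/2 = 2768.9500

2768.9500 Hz


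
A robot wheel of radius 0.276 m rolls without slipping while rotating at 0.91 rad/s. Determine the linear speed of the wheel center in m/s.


v = omega * r = 0.91 * 0.276 = 0.2512

0.2512 m/s


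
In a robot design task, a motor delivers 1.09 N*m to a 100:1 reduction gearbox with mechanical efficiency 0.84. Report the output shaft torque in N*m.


tau_out = tau_in * N * eta = 1.09 * 100 * 0.84 = 91.5600

91.5600 N*m


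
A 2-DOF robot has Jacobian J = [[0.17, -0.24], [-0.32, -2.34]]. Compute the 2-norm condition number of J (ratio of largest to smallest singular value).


JJ^T eigenvalues: trace(JJ^T) = 5.6645, det(JJ^T) = det(J)^2 = 0.22524516
s_max^2 = (5.6645 + sqrt(31.18557961))/2 = 5.62445252
s_min^2 = (5.6645 - sqrt(31.18557961))/2 = 0.04004748
kappa = s_max/s_min = sqrt(5.62445252/0.04004748) = 11.8509

11.8509


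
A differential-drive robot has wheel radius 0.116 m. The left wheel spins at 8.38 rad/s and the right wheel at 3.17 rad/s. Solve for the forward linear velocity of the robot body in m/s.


v = r*(wR + wL)/2 = 0.116*(3.17 + 8.38)/2 = 0.6699

0.6699 m/s


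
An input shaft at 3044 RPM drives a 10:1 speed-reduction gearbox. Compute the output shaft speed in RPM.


omega_out = omega_in / N = 3044 / 10 = 304.4000

304.4000 RPM


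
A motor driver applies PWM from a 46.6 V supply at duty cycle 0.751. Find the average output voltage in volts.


V_avg = V_supply * D = 46.6*0.751 = 34.9966

34.9966 V


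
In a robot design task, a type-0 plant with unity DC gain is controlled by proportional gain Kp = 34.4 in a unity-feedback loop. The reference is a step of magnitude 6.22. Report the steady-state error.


e_ss = R/(1 + Kp) = 6.22/(1 + 34.4) = 6.22/35.4000 = 0.1757

0.1757


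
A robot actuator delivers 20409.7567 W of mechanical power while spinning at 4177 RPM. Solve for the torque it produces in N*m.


omega = 4177 * 2*pi/60 = 437.414417 rad/s
tau = P / omega = 20409.7567 / 437.414417 = 46.6600

46.6600 N*m


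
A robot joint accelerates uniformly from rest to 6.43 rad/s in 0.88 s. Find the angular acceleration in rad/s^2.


alpha = delta_omega / t = 6.43 / 0.88 = 7.3068

7.3068 rad/s^2


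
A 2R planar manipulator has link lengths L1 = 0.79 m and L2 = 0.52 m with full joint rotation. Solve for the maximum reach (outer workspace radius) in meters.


r_max = L1 + L2 = 0.79 + 0.52 = 1.3100

1.3100 m


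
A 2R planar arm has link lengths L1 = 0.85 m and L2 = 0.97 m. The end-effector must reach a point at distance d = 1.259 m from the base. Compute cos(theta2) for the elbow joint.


cos(th2) = (d^2 - L1^2 - L2^2)/(2*L1*L2) = (1.259^2 - 0.85^2 - 0.97^2)/(2*0.85*0.97) = -0.0475

-0.0475


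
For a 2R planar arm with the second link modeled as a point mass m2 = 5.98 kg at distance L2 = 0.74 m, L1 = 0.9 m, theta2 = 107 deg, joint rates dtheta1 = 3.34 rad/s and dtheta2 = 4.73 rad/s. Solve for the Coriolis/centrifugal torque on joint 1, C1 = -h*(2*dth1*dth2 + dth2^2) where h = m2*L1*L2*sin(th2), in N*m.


h = m2*L1*L2*sin(th2) = 5.98*0.9*0.74*sin(107 deg) = 3.808656
C1 = -h*(2*3.34*4.73 + 4.73^2) = -3.808656*53.9693 = -205.5505

-205.5505 N*m


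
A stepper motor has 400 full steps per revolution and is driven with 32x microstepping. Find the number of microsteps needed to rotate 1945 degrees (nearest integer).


step_size = 360/(400*32) = 360/12800 = 0.028125 deg
n = 1945/(360/12800) = 1945*12800/360 = 69155.5556 -> 69156

69156 steps


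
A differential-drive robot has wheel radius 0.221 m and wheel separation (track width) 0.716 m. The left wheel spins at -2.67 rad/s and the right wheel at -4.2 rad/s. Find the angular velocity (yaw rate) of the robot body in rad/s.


omega = r*(wR - wL)/L = 0.221*(-4.2 - (-2.67))/0.716 = -0.4722

-0.4722 rad/s


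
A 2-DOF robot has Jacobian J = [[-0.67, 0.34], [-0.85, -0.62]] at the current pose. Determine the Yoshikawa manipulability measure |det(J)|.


det(J) = -0.67*-0.62 - (0.34)*(-0.85) = 0.7044
|det(J)| = 0.7044

0.7044


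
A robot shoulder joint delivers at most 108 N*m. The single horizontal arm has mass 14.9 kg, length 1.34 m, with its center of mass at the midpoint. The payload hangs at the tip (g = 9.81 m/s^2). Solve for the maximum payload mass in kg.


tau_arm = m_arm*g*(L/2) = 14.9*9.81*1.34/2 = 97.9332 N*m
tau_payload = tau_max - tau_arm = 108 - 97.9332 = 10.0668
m_payload = tau_payload / (g*L) = 10.0668 / (9.81*1.34) = 0.7658

0.7658 kg


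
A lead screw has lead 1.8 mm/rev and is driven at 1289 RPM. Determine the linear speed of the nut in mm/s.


v = lead * (RPM/60) = 1.8*1289/60 = 38.6700

38.6700 mm/s


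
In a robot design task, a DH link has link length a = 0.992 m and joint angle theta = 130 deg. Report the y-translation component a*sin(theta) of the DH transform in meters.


a*sin(theta) = 0.992*sin(130 deg) = 0.7599

0.7599 m


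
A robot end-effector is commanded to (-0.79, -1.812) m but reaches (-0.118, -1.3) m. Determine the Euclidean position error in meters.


dx = -0.118 - (-0.79) = 0.6720, dy = -1.3 - (-1.812) = 0.5120
err = sqrt(0.451584 + 0.262144) = 0.8448

0.8448 m


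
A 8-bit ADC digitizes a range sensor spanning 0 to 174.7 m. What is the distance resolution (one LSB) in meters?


res = range / 2^n = 174.7/2^8 = 174.7/256 = 0.6824

0.6824 m


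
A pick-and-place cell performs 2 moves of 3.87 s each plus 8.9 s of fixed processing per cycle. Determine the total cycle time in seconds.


T = 2*3.87 + 8.9 = 16.6400

16.6400 s


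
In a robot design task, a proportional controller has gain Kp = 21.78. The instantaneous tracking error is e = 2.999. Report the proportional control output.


u_P = Kp * e = 21.78 * 2.999 = 65.3182

65.3182


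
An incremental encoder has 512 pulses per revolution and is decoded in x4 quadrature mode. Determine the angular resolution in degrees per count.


resolution = 360 / (PPR * 4) = 360 / 2048 = 0.1758

0.1758 degrees


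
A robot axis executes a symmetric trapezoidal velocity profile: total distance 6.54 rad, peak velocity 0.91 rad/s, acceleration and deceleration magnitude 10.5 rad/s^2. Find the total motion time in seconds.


t_acc = v/a = 0.91/10.5 = 0.086667 s
d_acc = v^2/(2a) = 0.039433 rad (each ramp)
d_cruise = 6.54 - 2*0.039433 = 6.461134 rad
t_cruise = 6.461134/0.91 = 7.100147 s
t_total = 2*0.086667 + 7.100147 = 7.2735

7.2735 s


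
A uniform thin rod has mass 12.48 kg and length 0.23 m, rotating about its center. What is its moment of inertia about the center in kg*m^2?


I = (1/12)*m*L^2 = (1/12)*12.48*0.23^2 = 0.0550

0.0550 kg*m^2


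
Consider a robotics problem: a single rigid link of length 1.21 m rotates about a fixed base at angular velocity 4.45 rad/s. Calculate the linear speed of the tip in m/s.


v = L*omega = 1.21 * 4.45 = 5.3845

5.3845 m/s


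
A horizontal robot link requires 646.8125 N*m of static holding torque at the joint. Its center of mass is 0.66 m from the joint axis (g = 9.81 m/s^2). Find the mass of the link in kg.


m = tau / (g*L) = 646.8125 / (9.81 * 0.66) = 99.9000

99.9000 kg


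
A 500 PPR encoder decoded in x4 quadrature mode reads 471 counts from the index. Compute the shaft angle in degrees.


angle = counts * 360 / (PPR*4) = 471 * 360 / 2000 = 84.7800

84.7800 degrees


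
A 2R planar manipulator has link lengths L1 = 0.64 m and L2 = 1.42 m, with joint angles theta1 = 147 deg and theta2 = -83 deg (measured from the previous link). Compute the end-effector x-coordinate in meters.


x = L1*cos(th1) + L2*cos(th1+th2) = 0.64*cos(147 deg) + 1.42*cos(64 deg) = 0.0857

0.0857 m


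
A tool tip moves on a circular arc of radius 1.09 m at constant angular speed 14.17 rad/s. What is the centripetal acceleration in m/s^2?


a_c = omega^2 * r = 14.17^2 * 1.09 = 218.8599

218.8599 m/s^2


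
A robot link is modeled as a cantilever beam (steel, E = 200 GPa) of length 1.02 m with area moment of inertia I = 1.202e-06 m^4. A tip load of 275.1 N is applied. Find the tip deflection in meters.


delta = F*L^3/(3*E*I) = 275.1*1.02^3/(3*2.000e+11*1.202e-06)
      = 291.9383208/721200 = 4.0480e-04

4.0480e-04 m


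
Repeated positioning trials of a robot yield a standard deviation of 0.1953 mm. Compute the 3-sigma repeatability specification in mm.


repeatability = 3*sigma = 3*0.1953 = 0.5859

0.5859 mm


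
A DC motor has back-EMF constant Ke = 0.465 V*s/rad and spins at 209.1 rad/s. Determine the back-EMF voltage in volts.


V_emf = Ke * omega = 0.465*209.1 = 97.2315

97.2315 V


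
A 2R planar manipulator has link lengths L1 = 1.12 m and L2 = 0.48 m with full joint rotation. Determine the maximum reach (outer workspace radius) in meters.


r_max = L1 + L2 = 1.12 + 0.48 = 1.6000

1.6000 m


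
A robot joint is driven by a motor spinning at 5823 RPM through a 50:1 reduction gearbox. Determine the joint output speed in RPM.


omega_joint = omega_motor / N = 5823 / 50 = 116.4600

116.4600 RPM


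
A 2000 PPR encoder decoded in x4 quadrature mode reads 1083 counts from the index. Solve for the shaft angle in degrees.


angle = counts * 360 / (PPR*4) = 1083 * 360 / 8000 = 48.7350

48.7350 degrees


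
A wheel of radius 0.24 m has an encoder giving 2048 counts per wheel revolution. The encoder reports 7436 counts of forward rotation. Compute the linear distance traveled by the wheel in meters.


revs = 7436/2048 = 3.630859
d = revs * 2*pi*r = 3.630859 * 2*pi*0.24 = 5.4752

5.4752 m


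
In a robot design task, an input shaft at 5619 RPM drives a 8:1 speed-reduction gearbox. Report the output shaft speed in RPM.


omega_out = omega_in / N = 5619 / 8 = 702.3750

702.3750 RPM


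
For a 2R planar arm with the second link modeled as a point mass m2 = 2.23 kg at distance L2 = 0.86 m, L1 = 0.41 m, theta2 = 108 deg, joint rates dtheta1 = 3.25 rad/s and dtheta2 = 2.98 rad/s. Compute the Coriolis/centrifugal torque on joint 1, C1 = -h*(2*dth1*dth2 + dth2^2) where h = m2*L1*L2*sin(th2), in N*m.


h = m2*L1*L2*sin(th2) = 2.23*0.41*0.86*sin(108 deg) = 0.747814
C1 = -h*(2*3.25*2.98 + 2.98^2) = -0.747814*28.2504 = -21.1260

-21.1260 N*m


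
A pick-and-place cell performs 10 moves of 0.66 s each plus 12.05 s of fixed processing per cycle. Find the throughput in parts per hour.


T_cycle = 10*0.66 + 12.05 = 18.6500 s
rate = 3600/T = 193.0295

193.0295 parts/hour


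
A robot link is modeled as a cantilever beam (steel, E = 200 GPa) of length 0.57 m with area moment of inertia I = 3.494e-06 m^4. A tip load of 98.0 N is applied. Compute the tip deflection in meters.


delta = F*L^3/(3*E*I) = 98.0*0.57^3/(3*2.000e+11*3.494e-06)
      = 18.148914/2096400 = 8.6572e-06

8.6572e-06 m


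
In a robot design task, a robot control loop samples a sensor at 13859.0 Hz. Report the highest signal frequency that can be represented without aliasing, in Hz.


f_max = f_s/2 = 13859.0/2 = 6929.5000

6929.5000 Hz


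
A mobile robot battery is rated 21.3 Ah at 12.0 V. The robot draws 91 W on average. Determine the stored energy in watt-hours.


E = capacity * V = 21.3*12.0 = 255.6000

255.6000 Wh


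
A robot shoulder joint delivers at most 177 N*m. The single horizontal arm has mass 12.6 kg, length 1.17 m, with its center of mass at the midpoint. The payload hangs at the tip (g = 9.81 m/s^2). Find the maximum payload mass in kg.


tau_arm = m_arm*g*(L/2) = 12.6*9.81*1.17/2 = 72.3095 N*m
tau_payload = tau_max - tau_arm = 177 - 72.3095 = 104.6905
m_payload = tau_payload / (g*L) = 104.6905 / (9.81*1.17) = 9.1212

9.1212 kg


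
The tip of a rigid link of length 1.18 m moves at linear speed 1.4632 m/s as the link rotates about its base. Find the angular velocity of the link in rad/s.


omega = v / L = 1.4632 / 1.18 = 1.2400

1.2400 rad/s


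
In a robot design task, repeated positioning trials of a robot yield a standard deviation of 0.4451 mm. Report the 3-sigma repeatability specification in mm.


repeatability = 3*sigma = 3*0.4451 = 1.3353

1.3353 mm


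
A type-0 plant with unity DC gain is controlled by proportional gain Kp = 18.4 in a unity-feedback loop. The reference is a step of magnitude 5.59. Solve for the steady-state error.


e_ss = R/(1 + Kp) = 5.59/(1 + 18.4) = 5.59/19.4000 = 0.2881

0.2881


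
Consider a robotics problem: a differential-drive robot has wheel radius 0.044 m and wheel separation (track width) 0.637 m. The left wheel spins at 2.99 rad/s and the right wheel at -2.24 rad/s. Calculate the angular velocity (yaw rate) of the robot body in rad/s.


omega = r*(wR - wL)/L = 0.044*(-2.24 - (2.99))/0.637 = -0.3613

-0.3613 rad/s


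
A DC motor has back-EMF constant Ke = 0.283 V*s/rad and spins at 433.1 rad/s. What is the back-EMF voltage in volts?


V_emf = Ke * omega = 0.283*433.1 = 122.5673

122.5673 V


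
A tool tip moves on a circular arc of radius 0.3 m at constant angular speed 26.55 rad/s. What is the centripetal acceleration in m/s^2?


a_c = omega^2 * r = 26.55^2 * 0.3 = 211.4708

211.4708 m/s^2


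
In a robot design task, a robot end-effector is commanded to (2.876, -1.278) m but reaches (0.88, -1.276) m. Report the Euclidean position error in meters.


dx = 0.88 - (2.876) = -1.9960, dy = -1.276 - (-1.278) = 0.0020
err = sqrt(3.984016 + 0.000004) = 1.9960

1.9960 m


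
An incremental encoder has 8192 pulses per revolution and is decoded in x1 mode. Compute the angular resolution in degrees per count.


resolution = 360 / (PPR * 1) = 360 / 8192 = 0.0439

0.0439 degrees


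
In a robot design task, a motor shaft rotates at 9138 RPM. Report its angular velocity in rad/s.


omega = 9138 * 2*pi/60 = 956.9291

956.9291 rad/s


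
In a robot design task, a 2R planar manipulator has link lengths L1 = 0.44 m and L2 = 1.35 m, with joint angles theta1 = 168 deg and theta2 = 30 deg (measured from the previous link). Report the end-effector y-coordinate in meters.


y = L1*sin(th1) + L2*sin(th1+th2) = 0.44*sin(168 deg) + 1.35*sin(198 deg) = -0.3257

-0.3257 m


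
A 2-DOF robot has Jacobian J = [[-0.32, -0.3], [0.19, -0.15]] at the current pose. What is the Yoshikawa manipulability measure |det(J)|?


det(J) = -0.32*-0.15 - (-0.3)*(0.19) = 0.1050
|det(J)| = 0.1050

0.1050


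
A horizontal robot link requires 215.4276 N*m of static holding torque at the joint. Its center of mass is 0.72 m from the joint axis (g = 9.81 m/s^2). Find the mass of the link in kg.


m = tau / (g*L) = 215.4276 / (9.81 * 0.72) = 30.5000

30.5000 kg


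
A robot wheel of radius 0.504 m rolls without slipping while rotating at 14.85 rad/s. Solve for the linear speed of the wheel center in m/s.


v = omega * r = 14.85 * 0.504 = 7.4844

7.4844 m/s


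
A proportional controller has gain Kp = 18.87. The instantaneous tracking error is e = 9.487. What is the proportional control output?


u_P = Kp * e = 18.87 * 9.487 = 179.0197

179.0197


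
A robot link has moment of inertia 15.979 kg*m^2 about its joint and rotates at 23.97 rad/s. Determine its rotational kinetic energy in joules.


KE = (1/2)*I*omega^2 = 0.5*15.979*23.97^2 = 4590.4543

4590.4543 J


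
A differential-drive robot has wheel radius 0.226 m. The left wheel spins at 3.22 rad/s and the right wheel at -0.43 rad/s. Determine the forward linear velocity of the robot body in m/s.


v = r*(wR + wL)/2 = 0.226*(-0.43 + 3.22)/2 = 0.3153

0.3153 m/s


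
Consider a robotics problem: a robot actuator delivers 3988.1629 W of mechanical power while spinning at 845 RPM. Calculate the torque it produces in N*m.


omega = 845 * 2*pi/60 = 88.488193 rad/s
tau = P / omega = 3988.1629 / 88.488193 = 45.0700

45.0700 N*m


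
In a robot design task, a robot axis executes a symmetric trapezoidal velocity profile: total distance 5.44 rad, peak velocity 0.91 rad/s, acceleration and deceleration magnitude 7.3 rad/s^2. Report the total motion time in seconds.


t_acc = v/a = 0.91/7.3 = 0.124658 s
d_acc = v^2/(2a) = 0.056719 rad (each ramp)
d_cruise = 5.44 - 2*0.056719 = 5.326562 rad
t_cruise = 5.326562/0.91 = 5.853365 s
t_total = 2*0.124658 + 5.853365 = 6.1027

6.1027 s


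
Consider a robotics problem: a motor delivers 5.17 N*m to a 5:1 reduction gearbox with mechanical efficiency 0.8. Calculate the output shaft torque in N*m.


tau_out = tau_in * N * eta = 5.17 * 5 * 0.8 = 20.6800

20.6800 N*m


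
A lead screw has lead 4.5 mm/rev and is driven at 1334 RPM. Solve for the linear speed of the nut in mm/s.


v = lead * (RPM/60) = 4.5*1334/60 = 100.0500

100.0500 mm/s


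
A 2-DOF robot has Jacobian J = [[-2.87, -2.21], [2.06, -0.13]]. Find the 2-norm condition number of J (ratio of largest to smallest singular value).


JJ^T eigenvalues: trace(JJ^T) = 17.3815, det(JJ^T) = det(J)^2 = 24.26252049
s_max^2 = (17.3815 + sqrt(205.06646029))/2 = 15.85082088
s_min^2 = (17.3815 - sqrt(205.06646029))/2 = 1.53067912
kappa = s_max/s_min = sqrt(15.85082088/1.53067912) = 3.2180

3.2180


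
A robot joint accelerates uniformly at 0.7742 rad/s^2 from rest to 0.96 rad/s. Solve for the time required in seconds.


t = delta_omega / alpha = 0.96 / 0.7742 = 1.2400

1.2400 s


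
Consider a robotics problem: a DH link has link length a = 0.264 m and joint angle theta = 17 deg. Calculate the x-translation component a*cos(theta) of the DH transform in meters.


a*cos(theta) = 0.264*cos(17 deg) = 0.2525

0.2525 m


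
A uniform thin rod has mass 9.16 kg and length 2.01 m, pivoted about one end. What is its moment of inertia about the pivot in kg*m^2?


I = (1/3)*m*L^2 = (1/3)*9.16*2.01^2 = 12.3358

12.3358 kg*m^2


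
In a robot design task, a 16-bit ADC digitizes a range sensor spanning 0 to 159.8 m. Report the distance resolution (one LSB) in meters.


res = range / 2^n = 159.8/2^16 = 159.8/65536 = 0.0024

0.0024 m
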